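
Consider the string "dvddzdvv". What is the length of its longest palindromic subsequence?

5

One longest palindromic subsequence is vdzdv (positions 2,4,5,6,8); it reads the same forward and backward, and the interval DP gives dp[1][8] = 5.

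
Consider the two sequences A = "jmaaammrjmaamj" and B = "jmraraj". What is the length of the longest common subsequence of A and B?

6

Backtracking the LCS table gives one alignment: j (A1,B1) → m (A2,B2) → a (A5,B4) → r (A8,B5) → a (A12,B6) → j (A14,B7).
So the longest common subsequence has length 6.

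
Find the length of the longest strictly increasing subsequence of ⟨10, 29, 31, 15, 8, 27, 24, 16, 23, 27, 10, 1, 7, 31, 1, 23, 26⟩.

6

Scanning left to right, the best length ending at each element is: 10→1, 29→2, 31→3, 15→2, 8→1, 27→3, 24→3, 16→3, 23→4, 27→5, 10→2, 1→1, 7→2, 31→6, 1→1, 23→4, 26→5.
So the longest increasing subsequence has length 6, e.g. 10, 15, 16, 23, 27, 31.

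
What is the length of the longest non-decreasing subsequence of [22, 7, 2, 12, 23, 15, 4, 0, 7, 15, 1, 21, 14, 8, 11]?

5

One longest non-decreasing subsequence is 7, 12, 15, 15, 21 (positions 2,4,6,10,12), of length 5; no longer one exists.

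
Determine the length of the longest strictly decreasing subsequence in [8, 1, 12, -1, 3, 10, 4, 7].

3

One longest decreasing subsequence is 8, 1, -1 (positions 1,2,4), of length 3; no longer one exists.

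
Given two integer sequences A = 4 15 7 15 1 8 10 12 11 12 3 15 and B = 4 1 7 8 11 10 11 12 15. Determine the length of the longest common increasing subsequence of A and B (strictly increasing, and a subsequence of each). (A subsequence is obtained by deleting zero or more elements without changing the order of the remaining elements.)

For each value that appears in both, track the longest common increasing run ending there.
The best achievable length is 7; one witness is 4, 7, 8, 10, 11, 12, 15 (A-positions 1,3,6,7,9,10,12, B-positions 1,3,4,6,7,8,9).

7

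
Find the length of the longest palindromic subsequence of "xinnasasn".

One longest palindromic subsequence is nsasn (positions 3,6,7,8,9); it reads the same forward and backward, and the interval DP gives dp[1][9] = 5.

5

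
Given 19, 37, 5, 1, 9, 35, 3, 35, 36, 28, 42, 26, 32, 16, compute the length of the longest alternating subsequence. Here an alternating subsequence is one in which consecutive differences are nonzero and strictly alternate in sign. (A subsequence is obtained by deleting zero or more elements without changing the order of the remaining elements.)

A longest alternating subsequence is 19, 37, 5, 9, 3, 35, 28, 42, 26, 32, 16 (positions 1,2,3,5,7,8,10,11,12,13,14); its 10 consecutive differences strictly alternate in sign, and length 11 is optimal.

11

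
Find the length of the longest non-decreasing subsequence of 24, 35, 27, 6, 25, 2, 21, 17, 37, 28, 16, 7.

Let dp[i] be the longest non-decreasing subsequence ending at position i. Then dp = [1, 2, 2, 1, 2, 1, 2, 2, 3, 3, 2, 2].
The maximum is 3; one witness is 24, 35, 37 at positions 1,2,9.

3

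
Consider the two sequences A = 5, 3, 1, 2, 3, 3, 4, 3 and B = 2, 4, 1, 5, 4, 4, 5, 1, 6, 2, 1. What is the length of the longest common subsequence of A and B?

Backtracking the LCS table gives one alignment: 5 (A1,B7) → 1 (A3,B8) → 2 (A4,B10).
So the longest common subsequence has length 3.

3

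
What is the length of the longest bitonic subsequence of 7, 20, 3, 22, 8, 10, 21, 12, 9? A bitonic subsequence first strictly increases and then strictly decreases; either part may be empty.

6

Let inc[i] be the LIS ending at i and dec[i] the longest strictly decreasing subsequence starting at i. inc = [1, 2, 1, 3, 2, 3, 4, 4, 3], dec = [2, 3, 1, 4, 1, 2, 3, 2, 1].
max_i inc[i]+dec[i]−1 = 6, with one witness 7, 20, 22, 21, 12, 9.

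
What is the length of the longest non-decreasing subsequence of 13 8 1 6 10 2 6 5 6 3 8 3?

Let dp[i] be the longest non-decreasing subsequence ending at position i. Then dp = [1, 1, 1, 2, 3, 2, 3, 3, 4, 3, 5, 4].
The maximum is 5; one witness is 1, 6, 6, 6, 8 at positions 3,4,7,9,11.

5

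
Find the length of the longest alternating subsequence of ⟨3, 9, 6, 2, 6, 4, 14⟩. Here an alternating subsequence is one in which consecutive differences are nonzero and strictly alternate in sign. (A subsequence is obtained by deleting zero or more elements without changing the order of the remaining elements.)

6

Track the best alternating length ending on an up-step vs a down-step at each position: up/down = 1/1, 2/1, 2/3, 1/3, 4/3, 4/5, 6/1.
The maximum over both is 6; one such subsequence is 3, 9, 2, 6, 4, 14.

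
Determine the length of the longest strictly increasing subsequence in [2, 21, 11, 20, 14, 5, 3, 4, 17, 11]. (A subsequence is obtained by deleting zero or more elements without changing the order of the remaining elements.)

Let dp[i] be the longest increasing subsequence ending at position i. Then dp = [1, 2, 2, 3, 3, 2, 2, 3, 4, 4].
The maximum is 4; one witness is 2, 11, 14, 17 at positions 1,3,5,9.

4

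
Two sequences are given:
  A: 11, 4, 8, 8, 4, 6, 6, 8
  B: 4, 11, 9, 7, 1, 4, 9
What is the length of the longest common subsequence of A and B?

Backtracking the LCS table gives one alignment: 11 (A1,B2) → 4 (A2,B6).
So the longest common subsequence has length 2.

2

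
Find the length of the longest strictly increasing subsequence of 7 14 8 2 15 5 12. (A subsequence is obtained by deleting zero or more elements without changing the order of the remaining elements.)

Scanning left to right, the best length ending at each element is: 7→1, 14→2, 8→2, 2→1, 15→3, 5→2, 12→3.
So the longest increasing subsequence has length 3, e.g. 7, 14, 15.

3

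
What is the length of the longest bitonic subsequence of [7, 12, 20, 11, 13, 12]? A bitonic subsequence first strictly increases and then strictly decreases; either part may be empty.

Let inc[i] be the LIS ending at i and dec[i] the longest strictly decreasing subsequence starting at i. inc = [1, 2, 3, 2, 3, 3], dec = [1, 2, 3, 1, 2, 1].
max_i inc[i]+dec[i]−1 = 5, with one witness 7, 12, 20, 13, 12.

5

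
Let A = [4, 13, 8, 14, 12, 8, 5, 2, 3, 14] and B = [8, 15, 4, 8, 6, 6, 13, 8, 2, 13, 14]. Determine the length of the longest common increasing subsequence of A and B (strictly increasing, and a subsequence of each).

3

A longest common strictly increasing subsequence is 4, 8, 14 (length 3); it appears in order in both A and B, and no longer such subsequence exists.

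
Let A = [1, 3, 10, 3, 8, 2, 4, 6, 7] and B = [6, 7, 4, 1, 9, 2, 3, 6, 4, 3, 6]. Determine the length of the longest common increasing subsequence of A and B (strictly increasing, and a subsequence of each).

For each value that appears in both, track the longest common increasing run ending there.
The best achievable length is 4; one witness is 1, 2, 4, 6 (A-positions 1,6,7,8, B-positions 4,6,9,11).

4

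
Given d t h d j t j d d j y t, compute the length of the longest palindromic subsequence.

7

One longest palindromic subsequence is tdjtjdt (positions 2,4,5,6,7,9,12); it reads the same forward and backward, and the interval DP gives dp[1][12] = 7.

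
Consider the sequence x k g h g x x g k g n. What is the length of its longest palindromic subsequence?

6

One longest palindromic subsequence is ggxxgg (positions 3,5,6,7,8,10); it reads the same forward and backward, and the interval DP gives dp[1][11] = 6.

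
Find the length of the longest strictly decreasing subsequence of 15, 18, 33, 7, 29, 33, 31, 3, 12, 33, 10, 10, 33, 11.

Let dp[i] be the longest decreasing subsequence ending at position i. Then dp = [1, 1, 1, 2, 2, 1, 2, 3, 3, 1, 4, 4, 1, 4].
The maximum is 4; one witness is 33, 29, 12, 10 at positions 3,5,9,11.

4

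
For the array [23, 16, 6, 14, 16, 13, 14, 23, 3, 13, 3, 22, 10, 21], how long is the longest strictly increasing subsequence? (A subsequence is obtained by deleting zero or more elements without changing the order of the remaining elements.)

Let dp[i] be the longest increasing subsequence ending at position i. Then dp = [1, 1, 1, 2, 3, 2, 3, 4, 1, 2, 1, 4, 2, 4].
The maximum is 4; one witness is 6, 14, 16, 23 at positions 3,4,5,8.

4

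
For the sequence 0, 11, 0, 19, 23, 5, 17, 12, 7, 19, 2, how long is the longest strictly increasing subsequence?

4

One longest increasing subsequence is 0, 11, 19, 23 (positions 1,2,4,5), of length 4; no longer one exists.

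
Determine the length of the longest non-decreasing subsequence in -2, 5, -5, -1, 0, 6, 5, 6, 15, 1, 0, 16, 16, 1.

Let dp[i] be the longest non-decreasing subsequence ending at position i. Then dp = [1, 2, 1, 2, 3, 4, 4, 5, 6, 4, 4, 7, 8, 5].
The maximum is 8; one witness is -2, -1, 0, 6, 6, 15, 16, 16 at positions 1,4,5,6,8,9,12,13.

8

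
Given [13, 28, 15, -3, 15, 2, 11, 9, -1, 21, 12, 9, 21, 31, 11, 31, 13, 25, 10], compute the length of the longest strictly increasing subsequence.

6

Let dp[i] be the longest increasing subsequence ending at position i. Then dp = [1, 2, 2, 1, 2, 2, 3, 3, 2, 4, 4, 3, 5, 6, 4, 6, 5, 6, 4].
The maximum is 6; one witness is -3, 2, 11, 12, 21, 31 at positions 4,6,7,11,13,14.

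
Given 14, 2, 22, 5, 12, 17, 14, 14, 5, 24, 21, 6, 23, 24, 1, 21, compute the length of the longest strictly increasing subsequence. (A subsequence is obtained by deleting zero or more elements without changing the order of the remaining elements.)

7

Let dp[i] be the longest increasing subsequence ending at position i. Then dp = [1, 1, 2, 2, 3, 4, 4, 4, 2, 5, 5, 3, 6, 7, 1, 5].
The maximum is 7; one witness is 2, 5, 12, 17, 21, 23, 24 at positions 2,4,5,6,11,13,14.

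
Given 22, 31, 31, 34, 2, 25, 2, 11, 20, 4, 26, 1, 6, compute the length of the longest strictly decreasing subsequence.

One longest decreasing subsequence is 31, 25, 11, 4, 1 (positions 2,6,8,10,12), of length 5; no longer one exists.

5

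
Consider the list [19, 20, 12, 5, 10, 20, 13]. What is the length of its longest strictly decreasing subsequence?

Let dp[i] be the longest decreasing subsequence ending at position i. Then dp = [1, 1, 2, 3, 3, 1, 2].
The maximum is 3; one witness is 19, 12, 5 at positions 1,3,4.

3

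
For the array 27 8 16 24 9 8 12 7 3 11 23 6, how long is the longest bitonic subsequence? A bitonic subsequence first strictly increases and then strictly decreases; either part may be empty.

7

Let inc[i] be the LIS ending at i and dec[i] the longest strictly decreasing subsequence starting at i. inc = [1, 1, 2, 3, 2, 1, 3, 1, 1, 3, 4, 2], dec = [6, 3, 5, 5, 4, 3, 3, 2, 1, 2, 2, 1].
max_i inc[i]+dec[i]−1 = 7, with one witness 8, 16, 24, 9, 8, 7, 6.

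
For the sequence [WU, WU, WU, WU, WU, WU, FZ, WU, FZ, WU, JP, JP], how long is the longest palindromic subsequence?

8

One longest palindromic subsequence is WU WU WU WU WU WU WU WU (positions 1,2,3,4,5,6,8,10); it reads the same forward and backward, and the interval DP gives dp[1][12] = 8.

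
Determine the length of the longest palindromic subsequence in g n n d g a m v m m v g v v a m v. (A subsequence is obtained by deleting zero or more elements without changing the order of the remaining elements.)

One longest palindromic subsequence is vmvvvmv (positions 8,9,11,13,14,16,17); it reads the same forward and backward, and the interval DP gives dp[1][17] = 7.

7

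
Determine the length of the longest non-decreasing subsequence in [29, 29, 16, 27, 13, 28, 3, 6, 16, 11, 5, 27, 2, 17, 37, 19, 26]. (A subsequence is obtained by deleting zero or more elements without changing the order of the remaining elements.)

Let dp[i] be the longest non-decreasing subsequence ending at position i. Then dp = [1, 2, 1, 2, 1, 3, 1, 2, 3, 3, 2, 4, 1, 4, 5, 5, 6].
The maximum is 6; one witness is 3, 6, 16, 17, 19, 26 at positions 7,8,9,14,16,17.

6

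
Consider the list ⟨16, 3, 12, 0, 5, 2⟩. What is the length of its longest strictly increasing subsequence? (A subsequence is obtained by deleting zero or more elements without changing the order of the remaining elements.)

Scanning left to right, the best length ending at each element is: 16→1, 3→1, 12→2, 0→1, 5→2, 2→2.
So the longest increasing subsequence has length 2, e.g. 3, 12.

2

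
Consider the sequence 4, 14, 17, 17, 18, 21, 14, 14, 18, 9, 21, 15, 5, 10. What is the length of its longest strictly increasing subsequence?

5

One longest increasing subsequence is 4, 14, 17, 18, 21 (positions 1,2,3,5,6), of length 5; no longer one exists.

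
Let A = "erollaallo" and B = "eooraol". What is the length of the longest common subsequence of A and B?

A longest common subsequence is erol (length 4); the LCS DP confirms no longer common subsequence exists.

4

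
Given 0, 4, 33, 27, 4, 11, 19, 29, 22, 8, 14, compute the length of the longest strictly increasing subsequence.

5

Let dp[i] be the longest increasing subsequence ending at position i. Then dp = [1, 2, 3, 3, 2, 3, 4, 5, 5, 3, 4].
The maximum is 5; one witness is 0, 4, 11, 19, 29 at positions 1,2,6,7,8.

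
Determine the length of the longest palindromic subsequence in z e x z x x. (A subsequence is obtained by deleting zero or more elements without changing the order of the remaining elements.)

3

One longest palindromic subsequence is xxx (positions 3,5,6); it reads the same forward and backward, and the interval DP gives dp[1][6] = 3.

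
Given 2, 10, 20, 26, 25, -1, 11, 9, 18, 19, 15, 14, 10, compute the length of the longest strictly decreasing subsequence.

6

Scanning left to right, the best length ending at each element is: 2→1, 10→1, 20→1, 26→1, 25→2, -1→3, 11→3, 9→4, 18→3, 19→3, 15→4, 14→5, 10→6.
So the longest decreasing subsequence has length 6, e.g. 26, 25, 18, 15, 14, 10.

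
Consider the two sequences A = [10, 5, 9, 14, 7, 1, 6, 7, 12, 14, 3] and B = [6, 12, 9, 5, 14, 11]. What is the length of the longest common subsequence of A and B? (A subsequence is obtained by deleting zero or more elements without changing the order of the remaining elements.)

3

Backtracking the LCS table gives one alignment: 6 (A7,B1) → 12 (A9,B2) → 14 (A10,B5).
So the longest common subsequence has length 3.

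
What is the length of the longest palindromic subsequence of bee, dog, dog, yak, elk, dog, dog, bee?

One longest palindromic subsequence is bee dog dog elk dog dog bee (positions 1,2,3,5,6,7,8); it reads the same forward and backward, and the interval DP gives dp[1][8] = 7.

7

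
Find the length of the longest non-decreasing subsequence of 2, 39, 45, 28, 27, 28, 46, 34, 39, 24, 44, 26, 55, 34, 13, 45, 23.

7

Scanning left to right, the best length ending at each element is: 2→1, 39→2, 45→3, 28→2, 27→2, 28→3, 46→4, 34→4, 39→5, 24→2, 44→6, 26→3, 55→7, 34→5, 13→2, 45→7, 23→3.
So the longest non-decreasing subsequence has length 7, e.g. 2, 28, 28, 34, 39, 44, 55.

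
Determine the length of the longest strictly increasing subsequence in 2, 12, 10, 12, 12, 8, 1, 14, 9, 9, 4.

4

Let dp[i] be the longest increasing subsequence ending at position i. Then dp = [1, 2, 2, 3, 3, 2, 1, 4, 3, 3, 2].
The maximum is 4; one witness is 2, 10, 12, 14 at positions 1,3,4,8.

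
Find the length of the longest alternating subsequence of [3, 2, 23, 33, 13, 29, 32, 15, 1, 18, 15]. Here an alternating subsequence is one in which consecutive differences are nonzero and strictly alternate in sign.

A longest alternating subsequence is 3, 2, 23, 13, 29, 15, 18, 15 (positions 1,2,3,5,6,8,10,11); its 7 consecutive differences strictly alternate in sign, and length 8 is optimal.

8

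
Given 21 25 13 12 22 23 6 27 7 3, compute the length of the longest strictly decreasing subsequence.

Scanning left to right, the best length ending at each element is: 21→1, 25→1, 13→2, 12→3, 22→2, 23→2, 6→4, 27→1, 7→4, 3→5.
So the longest decreasing subsequence has length 5, e.g. 21, 13, 12, 6, 3.

5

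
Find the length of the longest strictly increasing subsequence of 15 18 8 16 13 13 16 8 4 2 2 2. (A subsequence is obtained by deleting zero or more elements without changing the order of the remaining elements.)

3

Scanning left to right, the best length ending at each element is: 15→1, 18→2, 8→1, 16→2, 13→2, 13→2, 16→3, 8→1, 4→1, 2→1, 2→1, 2→1.
So the longest increasing subsequence has length 3, e.g. 8, 13, 16.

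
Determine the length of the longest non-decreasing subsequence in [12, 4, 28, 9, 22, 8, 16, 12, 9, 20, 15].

4

One longest non-decreasing subsequence is 4, 9, 16, 20 (positions 2,4,7,10), of length 4; no longer one exists.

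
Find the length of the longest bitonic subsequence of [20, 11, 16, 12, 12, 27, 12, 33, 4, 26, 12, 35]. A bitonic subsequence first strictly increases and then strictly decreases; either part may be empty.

6

One longest bitonic subsequence is 11, 16, 27, 33, 26, 12 (positions 2,3,6,8,10,11): it rises to 33 then falls. Length 6 is optimal.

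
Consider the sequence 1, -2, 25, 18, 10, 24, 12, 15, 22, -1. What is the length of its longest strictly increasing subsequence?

5

Let dp[i] be the longest increasing subsequence ending at position i. Then dp = [1, 1, 2, 2, 2, 3, 3, 4, 5, 2].
The maximum is 5; one witness is 1, 10, 12, 15, 22 at positions 1,5,7,8,9.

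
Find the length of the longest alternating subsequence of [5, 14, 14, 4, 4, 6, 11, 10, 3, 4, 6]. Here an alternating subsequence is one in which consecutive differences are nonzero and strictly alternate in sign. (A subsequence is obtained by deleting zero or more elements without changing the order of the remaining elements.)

6

Track the best alternating length ending on an up-step vs a down-step at each position: up/down = 1/1, 2/1, 2/1, 1/3, 1/3, 4/3, 4/3, 4/5, 1/5, 6/5, 6/5.
The maximum over both is 6; one such subsequence is 5, 14, 4, 6, 3, 4.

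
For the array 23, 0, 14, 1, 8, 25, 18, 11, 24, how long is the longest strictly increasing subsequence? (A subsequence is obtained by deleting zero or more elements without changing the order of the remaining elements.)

Let dp[i] be the longest increasing subsequence ending at position i. Then dp = [1, 1, 2, 2, 3, 4, 4, 4, 5].
The maximum is 5; one witness is 0, 1, 8, 18, 24 at positions 2,4,5,7,9.

5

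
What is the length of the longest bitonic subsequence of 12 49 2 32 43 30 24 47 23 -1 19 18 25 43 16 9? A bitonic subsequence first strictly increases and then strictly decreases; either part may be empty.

One longest bitonic subsequence is 12, 49, 43, 30, 24, 23, 19, 18, 16, 9 (positions 1,2,5,6,7,9,11,12,15,16): it rises to 49 then falls. Length 10 is optimal.

10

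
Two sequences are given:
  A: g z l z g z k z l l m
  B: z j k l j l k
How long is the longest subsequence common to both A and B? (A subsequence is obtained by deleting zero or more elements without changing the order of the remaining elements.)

Backtracking the LCS table gives one alignment: z (A2,B1) → k (A7,B3) → l (A9,B4) → l (A10,B6).
So the longest common subsequence has length 4.

4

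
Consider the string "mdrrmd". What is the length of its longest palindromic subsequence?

4

One longest palindromic subsequence is drrd (positions 2,3,4,6); it reads the same forward and backward, and the interval DP gives dp[1][6] = 4.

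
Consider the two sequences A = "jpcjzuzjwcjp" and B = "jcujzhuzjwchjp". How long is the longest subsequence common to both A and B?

A longest common subsequence is jcjzuzjwcjp (length 11); the LCS DP confirms no longer common subsequence exists.

11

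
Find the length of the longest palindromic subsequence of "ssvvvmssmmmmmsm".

9

One longest palindromic subsequence is msmmmmmsm (positions 6,7,9,10,11,12,13,14,15); it reads the same forward and backward, and the interval DP gives dp[1][15] = 9.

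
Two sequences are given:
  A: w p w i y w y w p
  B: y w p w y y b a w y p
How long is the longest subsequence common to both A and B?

7

Backtracking the LCS table gives one alignment: w (A1,B2) → p (A2,B3) → w (A3,B4) → y (A5,B6) → w (A6,B9) → y (A7,B10) → p (A9,B11).
So the longest common subsequence has length 7.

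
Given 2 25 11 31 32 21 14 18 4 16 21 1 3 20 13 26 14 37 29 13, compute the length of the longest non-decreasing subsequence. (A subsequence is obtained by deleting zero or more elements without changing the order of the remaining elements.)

Let dp[i] be the longest non-decreasing subsequence ending at position i. Then dp = [1, 2, 2, 3, 4, 3, 3, 4, 2, 4, 5, 1, 2, 5, 3, 6, 4, 7, 7, 4].
The maximum is 7; one witness is 2, 11, 14, 18, 21, 26, 37 at positions 1,3,7,8,11,16,18.

7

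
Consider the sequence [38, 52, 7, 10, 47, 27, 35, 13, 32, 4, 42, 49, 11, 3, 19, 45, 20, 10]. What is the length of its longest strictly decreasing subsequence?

6

Let dp[i] be the longest decreasing subsequence ending at position i. Then dp = [1, 1, 2, 2, 2, 3, 3, 4, 4, 5, 3, 2, 5, 6, 5, 3, 5, 6].
The maximum is 6; one witness is 52, 47, 27, 13, 4, 3 at positions 2,5,6,8,10,14.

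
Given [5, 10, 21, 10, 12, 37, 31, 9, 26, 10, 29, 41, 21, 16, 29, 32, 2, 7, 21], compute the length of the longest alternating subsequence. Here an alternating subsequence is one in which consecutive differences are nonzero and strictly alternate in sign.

Track the best alternating length ending on an up-step vs a down-step at each position: up/down = 1/1, 2/1, 2/1, 2/3, 4/3, 4/1, 4/5, 2/5, 6/5, 6/7, 8/5, 8/1, 8/9, 8/9, 10/9, 10/9, 1/11, 12/11, 12/11.
The maximum over both is 12; one such subsequence is 5, 21, 10, 12, 9, 26, 10, 29, 21, 29, 2, 7.

12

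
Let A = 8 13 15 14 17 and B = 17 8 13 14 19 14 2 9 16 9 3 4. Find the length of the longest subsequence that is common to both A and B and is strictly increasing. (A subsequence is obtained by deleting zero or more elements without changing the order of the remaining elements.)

For each value that appears in both, track the longest common increasing run ending there.
The best achievable length is 3; one witness is 8, 13, 14 (A-positions 1,2,4, B-positions 2,3,4).

3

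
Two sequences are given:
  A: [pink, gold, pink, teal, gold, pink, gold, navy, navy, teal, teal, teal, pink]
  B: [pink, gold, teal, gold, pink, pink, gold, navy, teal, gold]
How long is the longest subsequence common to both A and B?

Backtracking the LCS table gives one alignment: pink (A1,B1) → gold (A2,B2) → teal (A4,B3) → gold (A5,B4) → pink (A6,B6) → gold (A7,B7) → navy (A9,B8) → teal (A10,B9).
So the longest common subsequence has length 8.

8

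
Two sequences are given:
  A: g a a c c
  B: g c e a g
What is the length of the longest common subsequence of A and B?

2

Backtracking the LCS table gives one alignment: g (A1,B1) → a (A2,B4).
So the longest common subsequence has length 2.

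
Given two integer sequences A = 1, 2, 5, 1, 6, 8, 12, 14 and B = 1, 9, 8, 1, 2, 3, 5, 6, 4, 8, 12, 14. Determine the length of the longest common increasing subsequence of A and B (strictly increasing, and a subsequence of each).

A longest common strictly increasing subsequence is 1, 2, 5, 6, 8, 12, 14 (length 7); it appears in order in both A and B, and no longer such subsequence exists.

7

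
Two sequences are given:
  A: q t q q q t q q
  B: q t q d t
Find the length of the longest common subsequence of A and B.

A longest common subsequence is qtqt (length 4); the LCS DP confirms no longer common subsequence exists.

4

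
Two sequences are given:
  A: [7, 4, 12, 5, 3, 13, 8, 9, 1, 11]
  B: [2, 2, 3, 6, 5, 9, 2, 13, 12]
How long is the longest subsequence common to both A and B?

Backtracking the LCS table gives one alignment: 5 (A4,B5) → 13 (A6,B8).
So the longest common subsequence has length 2.

2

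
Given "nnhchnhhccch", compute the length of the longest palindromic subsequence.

One longest palindromic subsequence is hchhhch (positions 3,4,5,7,8,11,12); it reads the same forward and backward, and the interval DP gives dp[1][12] = 7.

7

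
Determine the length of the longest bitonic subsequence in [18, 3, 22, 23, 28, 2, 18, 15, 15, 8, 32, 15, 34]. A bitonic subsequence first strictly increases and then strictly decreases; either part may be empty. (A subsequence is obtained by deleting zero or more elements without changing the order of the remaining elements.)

7

One longest bitonic subsequence is 18, 22, 23, 28, 18, 15, 8 (positions 1,3,4,5,7,9,10): it rises to 28 then falls. Length 7 is optimal.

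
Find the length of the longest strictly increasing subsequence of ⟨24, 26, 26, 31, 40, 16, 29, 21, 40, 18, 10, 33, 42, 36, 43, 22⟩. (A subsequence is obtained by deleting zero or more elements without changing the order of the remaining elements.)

One longest increasing subsequence is 24, 26, 31, 40, 42, 43 (positions 1,2,4,5,13,15), of length 6; no longer one exists.

6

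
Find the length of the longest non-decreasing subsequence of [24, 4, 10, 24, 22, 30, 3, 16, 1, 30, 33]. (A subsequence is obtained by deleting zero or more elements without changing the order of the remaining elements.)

6

One longest non-decreasing subsequence is 4, 10, 24, 30, 30, 33 (positions 2,3,4,6,10,11), of length 6; no longer one exists.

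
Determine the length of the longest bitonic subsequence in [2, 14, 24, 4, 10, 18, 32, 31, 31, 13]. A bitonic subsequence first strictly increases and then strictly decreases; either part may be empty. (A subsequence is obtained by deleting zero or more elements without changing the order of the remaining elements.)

7

Let inc[i] be the LIS ending at i and dec[i] the longest strictly decreasing subsequence starting at i. inc = [1, 2, 3, 2, 3, 4, 5, 5, 5, 4], dec = [1, 2, 3, 1, 1, 2, 3, 2, 2, 1].
max_i inc[i]+dec[i]−1 = 7, with one witness 2, 4, 10, 18, 32, 31, 13.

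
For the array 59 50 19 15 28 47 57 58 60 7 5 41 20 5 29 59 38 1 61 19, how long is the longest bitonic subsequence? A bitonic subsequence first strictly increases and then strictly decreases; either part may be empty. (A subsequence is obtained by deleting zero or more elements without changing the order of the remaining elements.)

10

Let inc[i] be the LIS ending at i and dec[i] the longest strictly decreasing subsequence starting at i. inc = [1, 1, 1, 1, 2, 3, 4, 5, 6, 1, 1, 3, 2, 1, 3, 6, 4, 1, 7, 2], dec = [7, 6, 5, 4, 4, 5, 5, 5, 5, 3, 2, 4, 3, 2, 2, 3, 2, 1, 2, 1].
max_i inc[i]+dec[i]−1 = 10, with one witness 19, 28, 47, 57, 58, 60, 41, 20, 5, 1.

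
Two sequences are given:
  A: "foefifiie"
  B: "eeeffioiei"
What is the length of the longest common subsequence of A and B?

6

A longest common subsequence is effiie (length 6); the LCS DP confirms no longer common subsequence exists.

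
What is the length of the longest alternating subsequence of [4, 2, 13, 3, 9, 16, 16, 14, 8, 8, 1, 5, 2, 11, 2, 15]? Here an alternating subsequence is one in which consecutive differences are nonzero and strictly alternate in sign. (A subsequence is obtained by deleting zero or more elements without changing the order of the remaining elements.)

A longest alternating subsequence is 4, 2, 13, 3, 9, 1, 5, 2, 11, 2, 15 (positions 1,2,3,4,5,11,12,13,14,15,16); its 10 consecutive differences strictly alternate in sign, and length 11 is optimal.

11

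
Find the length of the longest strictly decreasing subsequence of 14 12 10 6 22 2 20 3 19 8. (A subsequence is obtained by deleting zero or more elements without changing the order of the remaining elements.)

One longest decreasing subsequence is 14, 12, 10, 6, 2 (positions 1,2,3,4,6), of length 5; no longer one exists.

5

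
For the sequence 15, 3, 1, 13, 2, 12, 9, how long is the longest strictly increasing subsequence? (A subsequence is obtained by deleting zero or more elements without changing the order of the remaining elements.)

Scanning left to right, the best length ending at each element is: 15→1, 3→1, 1→1, 13→2, 2→2, 12→3, 9→3.
So the longest increasing subsequence has length 3, e.g. 1, 2, 12.

3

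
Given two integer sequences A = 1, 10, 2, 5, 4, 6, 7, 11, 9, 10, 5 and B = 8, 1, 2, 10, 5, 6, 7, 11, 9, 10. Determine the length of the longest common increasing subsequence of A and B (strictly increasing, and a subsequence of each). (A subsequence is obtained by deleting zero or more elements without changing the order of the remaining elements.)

7

A longest common strictly increasing subsequence is 1, 2, 5, 6, 7, 9, 10 (length 7); it appears in order in both A and B, and no longer such subsequence exists.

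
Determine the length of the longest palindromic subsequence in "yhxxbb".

One longest palindromic subsequence is bb (positions 5,6); it reads the same forward and backward, and the interval DP gives dp[1][6] = 2.

2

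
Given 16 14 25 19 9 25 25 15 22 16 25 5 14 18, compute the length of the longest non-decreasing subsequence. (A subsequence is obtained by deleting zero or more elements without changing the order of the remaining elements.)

5

Let dp[i] be the longest non-decreasing subsequence ending at position i. Then dp = [1, 1, 2, 2, 1, 3, 4, 2, 3, 3, 5, 1, 2, 4].
The maximum is 5; one witness is 16, 25, 25, 25, 25 at positions 1,3,6,7,11.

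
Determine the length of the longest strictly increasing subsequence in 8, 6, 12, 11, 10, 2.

Let dp[i] be the longest increasing subsequence ending at position i. Then dp = [1, 1, 2, 2, 2, 1].
The maximum is 2; one witness is 8, 12 at positions 1,3.

2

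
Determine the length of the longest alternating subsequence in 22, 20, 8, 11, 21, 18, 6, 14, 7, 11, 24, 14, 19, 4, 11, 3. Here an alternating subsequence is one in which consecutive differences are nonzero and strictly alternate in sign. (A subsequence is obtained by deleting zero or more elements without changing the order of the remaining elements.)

12

Track the best alternating length ending on an up-step vs a down-step at each position: up/down = 1/1, 1/2, 1/2, 3/2, 3/2, 3/4, 1/4, 5/4, 5/6, 7/6, 7/1, 7/8, 9/8, 1/10, 11/10, 1/12.
The maximum over both is 12; one such subsequence is 22, 8, 11, 6, 14, 7, 24, 14, 19, 4, 11, 3.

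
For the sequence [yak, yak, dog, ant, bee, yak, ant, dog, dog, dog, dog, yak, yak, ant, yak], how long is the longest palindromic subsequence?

One longest palindromic subsequence is yak ant yak dog dog dog dog yak ant yak (positions 1,4,6,8,9,10,11,13,14,15); it reads the same forward and backward, and the interval DP gives dp[1][15] = 10.

10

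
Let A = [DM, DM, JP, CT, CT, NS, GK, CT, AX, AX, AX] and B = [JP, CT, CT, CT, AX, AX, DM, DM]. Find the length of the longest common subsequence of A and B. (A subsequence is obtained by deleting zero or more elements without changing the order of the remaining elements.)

6

A longest common subsequence is JP, CT, CT, CT, AX, AX (length 6); the LCS DP confirms no longer common subsequence exists.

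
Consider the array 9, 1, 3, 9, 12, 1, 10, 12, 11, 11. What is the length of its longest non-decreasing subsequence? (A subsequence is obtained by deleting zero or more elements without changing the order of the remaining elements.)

Scanning left to right, the best length ending at each element is: 9→1, 1→1, 3→2, 9→3, 12→4, 1→2, 10→4, 12→5, 11→5, 11→6.
So the longest non-decreasing subsequence has length 6, e.g. 1, 3, 9, 10, 11, 11.

6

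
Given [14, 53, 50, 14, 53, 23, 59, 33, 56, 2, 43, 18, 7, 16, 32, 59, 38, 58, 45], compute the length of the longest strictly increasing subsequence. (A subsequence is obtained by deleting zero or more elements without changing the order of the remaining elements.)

Scanning left to right, the best length ending at each element is: 14→1, 53→2, 50→2, 14→1, 53→3, 23→2, 59→4, 33→3, 56→4, 2→1, 43→4, 18→2, 7→2, 16→3, 32→4, 59→5, 38→5, 58→6, 45→6.
So the longest increasing subsequence has length 6, e.g. 2, 7, 16, 32, 38, 58.

6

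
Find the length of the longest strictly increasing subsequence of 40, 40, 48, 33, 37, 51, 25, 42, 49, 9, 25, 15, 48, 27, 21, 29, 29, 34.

5

Let dp[i] be the longest increasing subsequence ending at position i. Then dp = [1, 1, 2, 1, 2, 3, 1, 3, 4, 1, 2, 2, 4, 3, 3, 4, 4, 5].
The maximum is 5; one witness is 9, 25, 27, 29, 34 at positions 10,11,14,16,18.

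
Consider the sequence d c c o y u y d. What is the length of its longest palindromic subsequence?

Using dp[i][j] = 2 + dp[i+1][j−1] if the ends match, else max(dp[i+1][j], dp[i][j−1]):
dp[1][8] = 5. A witness is dyuyd at positions 1,5,6,7,8.

5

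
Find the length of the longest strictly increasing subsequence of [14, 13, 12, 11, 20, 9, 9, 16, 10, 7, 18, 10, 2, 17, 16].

Let dp[i] be the longest increasing subsequence ending at position i. Then dp = [1, 1, 1, 1, 2, 1, 1, 2, 2, 1, 3, 2, 1, 3, 3].
The maximum is 3; one witness is 14, 16, 18 at positions 1,8,11.

3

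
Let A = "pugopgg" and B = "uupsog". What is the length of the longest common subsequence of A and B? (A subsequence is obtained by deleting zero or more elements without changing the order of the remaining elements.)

3

A longest common subsequence is pog (length 3); the LCS DP confirms no longer common subsequence exists.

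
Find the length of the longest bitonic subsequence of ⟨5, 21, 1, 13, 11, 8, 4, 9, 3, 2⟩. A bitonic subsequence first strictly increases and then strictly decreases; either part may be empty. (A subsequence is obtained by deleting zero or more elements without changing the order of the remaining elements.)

Let inc[i] be the LIS ending at i and dec[i] the longest strictly decreasing subsequence starting at i. inc = [1, 2, 1, 2, 2, 2, 2, 3, 2, 2], dec = [4, 7, 1, 6, 5, 4, 3, 3, 2, 1].
max_i inc[i]+dec[i]−1 = 8, with one witness 5, 21, 13, 11, 8, 4, 3, 2.

8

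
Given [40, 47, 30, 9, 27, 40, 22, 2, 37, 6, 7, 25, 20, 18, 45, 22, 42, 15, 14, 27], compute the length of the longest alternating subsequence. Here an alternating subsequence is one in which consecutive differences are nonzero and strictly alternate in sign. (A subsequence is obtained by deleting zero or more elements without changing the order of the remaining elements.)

14

Track the best alternating length ending on an up-step vs a down-step at each position: up/down = 1/1, 2/1, 1/3, 1/3, 4/3, 4/3, 4/5, 1/5, 6/5, 6/7, 8/7, 8/7, 8/9, 8/9, 10/3, 10/11, 12/11, 8/13, 8/13, 14/13.
The maximum over both is 14; one such subsequence is 40, 47, 9, 27, 22, 37, 6, 25, 20, 45, 22, 42, 15, 27.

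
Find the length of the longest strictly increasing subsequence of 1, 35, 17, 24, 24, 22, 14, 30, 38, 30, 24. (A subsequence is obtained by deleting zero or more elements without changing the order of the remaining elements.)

5

Scanning left to right, the best length ending at each element is: 1→1, 35→2, 17→2, 24→3, 24→3, 22→3, 14→2, 30→4, 38→5, 30→4, 24→4.
So the longest increasing subsequence has length 5, e.g. 1, 17, 24, 30, 38.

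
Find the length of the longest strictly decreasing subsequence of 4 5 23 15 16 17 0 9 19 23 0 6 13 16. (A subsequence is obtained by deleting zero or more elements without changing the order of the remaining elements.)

Let dp[i] be the longest decreasing subsequence ending at position i. Then dp = [1, 1, 1, 2, 2, 2, 3, 3, 2, 1, 4, 4, 3, 3].
The maximum is 4; one witness is 23, 15, 9, 0 at positions 3,4,8,11.

4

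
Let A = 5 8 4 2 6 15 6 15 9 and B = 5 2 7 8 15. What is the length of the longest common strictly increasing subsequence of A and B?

3

For each value that appears in both, track the longest common increasing run ending there.
The best achievable length is 3; one witness is 5, 8, 15 (A-positions 1,2,6, B-positions 1,4,5).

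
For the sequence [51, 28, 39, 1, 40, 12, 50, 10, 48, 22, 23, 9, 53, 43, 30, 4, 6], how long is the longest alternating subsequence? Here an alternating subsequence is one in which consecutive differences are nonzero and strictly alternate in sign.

Track the best alternating length ending on an up-step vs a down-step at each position: up/down = 1/1, 1/2, 3/2, 1/4, 5/2, 5/6, 7/2, 5/8, 9/8, 9/10, 11/10, 5/12, 13/1, 13/14, 13/14, 5/14, 15/14.
The maximum over both is 15; one such subsequence is 51, 28, 39, 1, 40, 12, 50, 10, 48, 22, 23, 9, 53, 4, 6.

15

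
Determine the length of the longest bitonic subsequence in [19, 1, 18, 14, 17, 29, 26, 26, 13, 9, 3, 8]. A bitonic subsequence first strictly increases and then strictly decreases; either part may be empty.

Let inc[i] be the LIS ending at i and dec[i] the longest strictly decreasing subsequence starting at i. inc = [1, 1, 2, 2, 3, 4, 4, 4, 2, 2, 2, 3], dec = [6, 1, 5, 4, 4, 5, 4, 4, 3, 2, 1, 1].
max_i inc[i]+dec[i]−1 = 8, with one witness 1, 14, 17, 29, 26, 13, 9, 8.

8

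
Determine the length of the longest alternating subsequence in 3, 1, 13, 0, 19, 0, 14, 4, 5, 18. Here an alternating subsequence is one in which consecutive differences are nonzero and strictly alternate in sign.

A longest alternating subsequence is 3, 1, 13, 0, 19, 0, 14, 4, 5 (positions 1,2,3,4,5,6,7,8,9); its 8 consecutive differences strictly alternate in sign, and length 9 is optimal.

9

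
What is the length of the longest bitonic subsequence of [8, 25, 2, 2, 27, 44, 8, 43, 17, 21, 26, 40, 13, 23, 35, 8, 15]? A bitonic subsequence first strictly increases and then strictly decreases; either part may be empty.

Let inc[i] be the LIS ending at i and dec[i] the longest strictly decreasing subsequence starting at i. inc = [1, 2, 1, 1, 3, 4, 2, 4, 3, 4, 5, 6, 3, 5, 6, 2, 4], dec = [2, 4, 1, 1, 4, 5, 1, 4, 3, 3, 3, 3, 2, 2, 2, 1, 1].
max_i inc[i]+dec[i]−1 = 8, with one witness 8, 25, 27, 44, 43, 40, 35, 15.

8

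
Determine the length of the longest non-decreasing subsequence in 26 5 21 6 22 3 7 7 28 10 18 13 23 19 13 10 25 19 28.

One longest non-decreasing subsequence is 5, 6, 7, 7, 10, 18, 23, 25, 28 (positions 2,4,7,8,10,11,13,17,19), of length 9; no longer one exists.

9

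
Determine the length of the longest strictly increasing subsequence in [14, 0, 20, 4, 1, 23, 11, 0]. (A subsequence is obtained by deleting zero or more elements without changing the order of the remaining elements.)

3

Let dp[i] be the longest increasing subsequence ending at position i. Then dp = [1, 1, 2, 2, 2, 3, 3, 1].
The maximum is 3; one witness is 14, 20, 23 at positions 1,3,6.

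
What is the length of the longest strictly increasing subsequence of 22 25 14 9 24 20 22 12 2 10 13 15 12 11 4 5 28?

Let dp[i] be the longest increasing subsequence ending at position i. Then dp = [1, 2, 1, 1, 2, 2, 3, 2, 1, 2, 3, 4, 3, 3, 2, 3, 5].
The maximum is 5; one witness is 9, 12, 13, 15, 28 at positions 4,8,11,12,17.

5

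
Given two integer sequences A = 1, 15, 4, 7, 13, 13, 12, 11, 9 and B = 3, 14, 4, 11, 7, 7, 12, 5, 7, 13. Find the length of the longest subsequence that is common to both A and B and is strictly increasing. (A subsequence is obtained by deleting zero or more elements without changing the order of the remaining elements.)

3

For each value that appears in both, track the longest common increasing run ending there.
The best achievable length is 3; one witness is 4, 7, 12 (A-positions 3,4,7, B-positions 3,5,7).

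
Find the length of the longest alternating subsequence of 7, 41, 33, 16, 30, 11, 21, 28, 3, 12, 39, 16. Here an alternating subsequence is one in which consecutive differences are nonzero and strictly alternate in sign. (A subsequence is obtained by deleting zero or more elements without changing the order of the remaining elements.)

Track the best alternating length ending on an up-step vs a down-step at each position: up/down = 1/1, 2/1, 2/3, 2/3, 4/3, 2/5, 6/5, 6/5, 1/7, 8/7, 8/3, 8/9.
The maximum over both is 9; one such subsequence is 7, 41, 16, 30, 11, 21, 3, 39, 16.

9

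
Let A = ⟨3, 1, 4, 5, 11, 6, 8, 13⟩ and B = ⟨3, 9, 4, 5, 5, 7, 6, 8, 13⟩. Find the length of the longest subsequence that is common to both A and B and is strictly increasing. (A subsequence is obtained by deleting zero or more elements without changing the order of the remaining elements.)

A longest common strictly increasing subsequence is 3, 4, 5, 6, 8, 13 (length 6); it appears in order in both A and B, and no longer such subsequence exists.

6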